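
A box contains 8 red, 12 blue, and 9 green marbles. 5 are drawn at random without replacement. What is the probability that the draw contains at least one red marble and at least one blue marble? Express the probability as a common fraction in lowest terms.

There are C(29,5) = 118755 possible draws.
By inclusion-exclusion on the complements, draws missing all red or all blue: C(21,5) + C(17,5) − C(9,5) = 20349 + 6188 − 126 = 26411.
So draws with at least one of each: 118755 − 26411 = 92344, probability 92344/118755 = 13192/16965.

13192/16965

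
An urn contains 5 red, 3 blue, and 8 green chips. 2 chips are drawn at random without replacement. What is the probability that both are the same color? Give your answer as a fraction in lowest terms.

There are C(16,2) = 120 ways to draw 2 chips.
All same color: C(5,2) + C(3,2) + C(8,2) = 10 + 3 + 28 = 41.
Probability = 41/120.

41/120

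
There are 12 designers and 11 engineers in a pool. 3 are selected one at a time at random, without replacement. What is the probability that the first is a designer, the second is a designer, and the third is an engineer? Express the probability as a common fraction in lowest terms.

Multiply the conditional probabilities at each draw: 12/23 · 11/22 · 11/21 = 1452/10626 = 22/161.

22/161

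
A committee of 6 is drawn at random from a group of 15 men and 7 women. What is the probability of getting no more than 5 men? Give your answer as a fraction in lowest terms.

Total selections: C(22,6) = 74613.
The complement is exactly 6 men: C(15,6)·C(7,0) = 5005.
Probability = 1 − 5005/74613 = 69608/74613 = 904/969.

904/969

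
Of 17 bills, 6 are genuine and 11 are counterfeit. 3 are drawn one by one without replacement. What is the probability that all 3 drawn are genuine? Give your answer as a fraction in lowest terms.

Multiply the conditional probabilities at each draw: 6/17 · 5/16 · 4/15 = 120/4080 = 1/34.

1/34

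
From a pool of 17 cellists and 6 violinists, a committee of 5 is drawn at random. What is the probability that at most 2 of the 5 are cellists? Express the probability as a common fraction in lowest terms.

271/3059

There are C(23,5) = 33649 ways to choose the 5.
Favorable selections (at most 2 cellists): C(17,0)·C(6,5) + C(17,1)·C(6,4) + C(17,2)·C(6,3) = 6 + 255 + 2720 = 2981.
Probability = 2981/33649 = 271/3059.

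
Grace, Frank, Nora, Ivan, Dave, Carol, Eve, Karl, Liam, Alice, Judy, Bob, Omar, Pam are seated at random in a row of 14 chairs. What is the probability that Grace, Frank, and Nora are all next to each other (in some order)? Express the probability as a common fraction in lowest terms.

There are 14! = 87178291200 arrangements.
Treat the three as one block: 12! placements × 3! orders within the block = 479001600·6 = 2874009600.
Probability = 2874009600/87178291200 = 3/91.

3/91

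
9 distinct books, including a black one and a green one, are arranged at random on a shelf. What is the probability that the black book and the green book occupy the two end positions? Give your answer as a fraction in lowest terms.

1/36

There are 9! = 362880 arrangements.
Place the black book and the green book at the ends in 2 ways, arrange the remaining 7 in 7! = 5040 ways: 2·5040 = 10080.
Probability = 10080/362880 = 1/36.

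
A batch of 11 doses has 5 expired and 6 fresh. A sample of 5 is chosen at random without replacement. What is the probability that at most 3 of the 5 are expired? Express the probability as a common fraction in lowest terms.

Total selections: C(11,5) = 462.
Count the complement (more than 3 expired): C(5,4)·C(6,1) + C(5,5)·C(6,0) = 30 + 1 = 31.
Probability = 1 − 31/462 = 431/462.

431/462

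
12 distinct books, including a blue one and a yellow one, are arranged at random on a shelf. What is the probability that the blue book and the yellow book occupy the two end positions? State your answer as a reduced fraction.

There are 12! = 479001600 arrangements.
Place the blue book and the yellow book at the ends in 2 ways, arrange the remaining 10 in 10! = 3628800 ways: 2·3628800 = 7257600.
Probability = 7257600/479001600 = 1/66.

1/66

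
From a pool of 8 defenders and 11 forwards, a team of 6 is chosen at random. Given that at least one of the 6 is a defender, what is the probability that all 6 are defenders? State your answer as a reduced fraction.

Work in counts. Selections with at least one defender: C(19,6) − C(11,6) = 27132 − 462 = 26670.
Of those, selections where all 6 are defenders: C(8,6) = 28.
Conditional probability = 28/26670 = 2/1905.

2/1905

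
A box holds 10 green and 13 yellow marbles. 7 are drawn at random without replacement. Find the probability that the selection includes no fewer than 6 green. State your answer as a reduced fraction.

50/4301

Total selections: C(23,7) = 245157.
Favorable selections (no fewer than 6 green): C(10,6)·C(13,1) + C(10,7)·C(13,0) = 2730 + 120 = 2850.
Probability = 2850/245157 = 50/4301.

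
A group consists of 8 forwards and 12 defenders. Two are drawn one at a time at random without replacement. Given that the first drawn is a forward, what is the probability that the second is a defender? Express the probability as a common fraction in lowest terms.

After removing one forward, 19 remain: 7 forwards and 12 defenders.
So the probability the next is a defender is 12/19.

12/19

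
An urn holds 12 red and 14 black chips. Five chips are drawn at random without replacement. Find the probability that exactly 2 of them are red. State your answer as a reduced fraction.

42/115

Total number of selections: C(26,5) = 65780.
Selections with exactly 2 red: choose 2 of the 12 red and 3 of the 14 black, C(12,2)·C(14,3) = 66·364 = 24024.
Probability = 24024/65780 = 42/115.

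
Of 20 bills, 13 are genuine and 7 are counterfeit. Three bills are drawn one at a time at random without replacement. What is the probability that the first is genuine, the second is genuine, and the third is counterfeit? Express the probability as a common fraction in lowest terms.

91/570

Multiply the conditional probabilities at each draw: 13/20 · 12/19 · 7/18 = 1092/6840 = 91/570.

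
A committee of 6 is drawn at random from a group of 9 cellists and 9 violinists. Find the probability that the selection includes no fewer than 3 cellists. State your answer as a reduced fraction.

Total selections: C(18,6) = 18564.
Count the complement (fewer than 3 cellists): C(9,0)·C(9,6) + C(9,1)·C(9,5) + C(9,2)·C(9,4) = 84 + 1134 + 4536 = 5754.
Probability = 1 − 5754/18564 = 12810/18564 = 305/442.

305/442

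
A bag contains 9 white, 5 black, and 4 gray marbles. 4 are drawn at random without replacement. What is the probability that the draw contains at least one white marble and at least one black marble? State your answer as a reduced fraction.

There are C(18,4) = 3060 possible draws.
By inclusion-exclusion on the complements, draws missing all white or all black: C(9,4) + C(13,4) − C(4,4) = 126 + 715 − 1 = 840.
So draws with at least one of each: 3060 − 840 = 2220, probability 2220/3060 = 37/51.

37/51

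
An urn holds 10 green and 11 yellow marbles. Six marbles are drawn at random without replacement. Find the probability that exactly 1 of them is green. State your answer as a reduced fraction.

Total number of selections: C(21,6) = 54264.
Selections with exactly 1 green: choose 1 of the 10 green and 5 of the 11 yellow, C(10,1)·C(11,5) = 10·462 = 4620.
Probability = 4620/54264 = 55/646.

55/646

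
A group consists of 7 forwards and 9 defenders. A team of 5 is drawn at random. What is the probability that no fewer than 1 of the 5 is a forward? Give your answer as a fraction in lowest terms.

There are C(16,5) = 4368 ways to choose the 5.
The complement is all 5 are defenders: C(9,5) = 126.
Probability = 1 − 126/4368 = 4242/4368 = 101/104.

101/104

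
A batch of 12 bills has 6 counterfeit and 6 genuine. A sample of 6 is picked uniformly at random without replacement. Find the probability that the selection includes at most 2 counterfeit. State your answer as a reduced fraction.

There are C(12,6) = 924 ways to choose the 6.
Favorable selections (at most 2 counterfeit): C(6,0)·C(6,6) + C(6,1)·C(6,5) + C(6,2)·C(6,4) = 1 + 36 + 225 = 262.
Probability = 262/924 = 131/462.

131/462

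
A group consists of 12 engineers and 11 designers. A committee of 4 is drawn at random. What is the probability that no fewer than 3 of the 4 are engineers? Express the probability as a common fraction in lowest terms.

53/161

Total selections: C(23,4) = 8855.
Favorable selections (no fewer than 3 engineers): C(12,3)·C(11,1) + C(12,4)·C(11,0) = 2420 + 495 = 2915.
Probability = 2915/8855 = 53/161.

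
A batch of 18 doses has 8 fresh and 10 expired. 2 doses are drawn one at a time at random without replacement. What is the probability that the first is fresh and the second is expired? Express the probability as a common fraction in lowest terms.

40/153

Multiply the conditional probabilities at each draw: 8/18 · 10/17 = 80/306 = 40/153.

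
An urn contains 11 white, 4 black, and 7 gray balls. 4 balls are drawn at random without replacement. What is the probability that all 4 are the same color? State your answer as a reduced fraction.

There are C(22,4) = 7315 ways to draw 4 balls.
All same color: C(11,4) + C(4,4) + C(7,4) = 330 + 1 + 35 = 366.
Probability = 366/7315.

366/7315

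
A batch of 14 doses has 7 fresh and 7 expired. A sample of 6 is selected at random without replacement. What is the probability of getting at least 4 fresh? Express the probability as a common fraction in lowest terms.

Total selections: C(14,6) = 3003.
Favorable selections (at least 4 fresh): C(7,4)·C(7,2) + C(7,5)·C(7,1) + C(7,6)·C(7,0) = 735 + 147 + 7 = 889.
Probability = 889/3003 = 127/429.

127/429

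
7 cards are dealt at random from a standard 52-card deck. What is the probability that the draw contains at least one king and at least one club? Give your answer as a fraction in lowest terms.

53122231/133784560

There are C(52,7) = 133784560 possible draws.
By inclusion-exclusion on the complements, draws missing all kings or all clubs: C(48,7) + C(39,7) − C(36,7) = 73629072 + 15380937 − 8347680 = 80662329.
So draws with at least one of each: 133784560 − 80662329 = 53122231, probability 53122231/133784560.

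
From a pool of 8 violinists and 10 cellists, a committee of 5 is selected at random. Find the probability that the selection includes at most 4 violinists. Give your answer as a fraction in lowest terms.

152/153

Total selections: C(18,5) = 8568.
The complement is exactly 5 violinists: C(8,5)·C(10,0) = 56.
Probability = 1 − 56/8568 = 8512/8568 = 152/153.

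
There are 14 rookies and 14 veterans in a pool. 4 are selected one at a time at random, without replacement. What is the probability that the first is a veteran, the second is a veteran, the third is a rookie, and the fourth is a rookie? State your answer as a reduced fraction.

Multiply the conditional probabilities at each draw: 14/28 · 13/27 · 14/26 · 13/25 = 33124/491400 = 91/1350.

91/1350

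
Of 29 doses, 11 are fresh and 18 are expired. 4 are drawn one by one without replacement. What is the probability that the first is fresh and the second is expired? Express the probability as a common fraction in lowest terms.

Multiply the conditional probabilities at each draw: 11/29 · 18/28 = 198/812 = 99/406.

99/406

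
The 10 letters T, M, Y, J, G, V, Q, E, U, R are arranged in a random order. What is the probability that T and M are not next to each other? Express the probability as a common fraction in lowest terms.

4/5

There are 10! = 3628800 arrangements.
Arrangements with T and M adjacent: 2·9! = 725760.
So not adjacent: 3628800 − 725760 = 2903040, probability 2903040/3628800 = 4/5.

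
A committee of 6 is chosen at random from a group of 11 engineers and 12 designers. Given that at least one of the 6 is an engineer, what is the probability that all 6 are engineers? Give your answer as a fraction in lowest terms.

2/433

Work in counts. Selections with at least one engineer: C(23,6) − C(12,6) = 100947 − 924 = 100023.
Of those, selections where all 6 are engineers: C(11,6) = 462.
Conditional probability = 462/100023 = 2/433.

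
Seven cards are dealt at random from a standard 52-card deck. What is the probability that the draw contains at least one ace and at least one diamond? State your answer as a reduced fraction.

53122231/133784560

There are C(52,7) = 133784560 possible draws.
By inclusion-exclusion on the complements, draws missing all aces or all diamonds: C(48,7) + C(39,7) − C(36,7) = 73629072 + 15380937 − 8347680 = 80662329.
So draws with at least one of each: 133784560 − 80662329 = 53122231, probability 53122231/133784560.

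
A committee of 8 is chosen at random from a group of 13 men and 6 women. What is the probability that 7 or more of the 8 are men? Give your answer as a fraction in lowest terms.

Total selections: C(19,8) = 75582.
Favorable selections (7 or more men): C(13,7)·C(6,1) + C(13,8)·C(6,0) = 10296 + 1287 = 11583.
Probability = 11583/75582 = 99/646.

99/646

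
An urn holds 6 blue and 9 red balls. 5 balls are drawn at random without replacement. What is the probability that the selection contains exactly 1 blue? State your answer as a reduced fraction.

36/143

Total number of selections: C(15,5) = 3003.
Selections with exactly 1 blue: choose 1 of the 6 blue and 4 of the 9 red, C(6,1)·C(9,4) = 6·126 = 756.
Probability = 756/3003 = 36/143.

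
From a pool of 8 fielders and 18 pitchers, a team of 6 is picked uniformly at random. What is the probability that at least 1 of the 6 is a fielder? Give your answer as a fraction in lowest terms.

1163/1265

There are C(26,6) = 230230 ways to choose the 6.
The complement is all 6 are pitchers: C(18,6) = 18564.
Probability = 1 − 18564/230230 = 211666/230230 = 1163/1265.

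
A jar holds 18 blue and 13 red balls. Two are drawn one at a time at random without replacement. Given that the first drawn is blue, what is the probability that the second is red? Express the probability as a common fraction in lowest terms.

13/30

After removing one blue, 30 remain: 17 blue and 13 red.
So the probability the next is red is 13/30.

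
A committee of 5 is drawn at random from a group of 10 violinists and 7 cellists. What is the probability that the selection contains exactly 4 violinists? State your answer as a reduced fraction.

105/442

There are C(17,5) = 6188 ways to choose 5 from 17.
Selections with exactly 4 violinists: choose 4 of the 10 violinists and 1 of the 7 cellists, C(10,4)·C(7,1) = 210·7 = 1470.
Probability = 1470/6188 = 105/442.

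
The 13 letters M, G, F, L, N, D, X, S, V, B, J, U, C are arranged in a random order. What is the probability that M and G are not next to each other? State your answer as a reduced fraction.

11/13

There are 13! = 6227020800 arrangements.
Arrangements with M and G adjacent: 2·12! = 958003200.
So not adjacent: 6227020800 − 958003200 = 5269017600, probability 5269017600/6227020800 = 11/13.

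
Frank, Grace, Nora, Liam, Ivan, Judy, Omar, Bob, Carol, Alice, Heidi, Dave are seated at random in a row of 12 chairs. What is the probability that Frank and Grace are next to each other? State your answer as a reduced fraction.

There are 12! = 479001600 arrangements.
Treat Frank and Grace as a block: 11! arrangements of the blocks × 2 orders within the block = 2·39916800 = 79833600.
Probability = 79833600/479001600 = 1/6.

1/6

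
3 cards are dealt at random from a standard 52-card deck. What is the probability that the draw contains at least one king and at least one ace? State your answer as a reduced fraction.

188/5525

There are C(52,3) = 22100 possible draws.
By inclusion-exclusion on the complements, draws missing all kings or all aces: C(48,3) + C(48,3) − C(44,3) = 17296 + 17296 − 13244 = 21348.
So draws with at least one of each: 22100 − 21348 = 752, probability 752/22100 = 188/5525.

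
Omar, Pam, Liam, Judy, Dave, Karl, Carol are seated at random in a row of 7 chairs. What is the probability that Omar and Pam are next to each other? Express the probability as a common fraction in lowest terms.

2/7

There are 7! = 5040 arrangements.
Treat Omar and Pam as a block: 6! arrangements of the blocks × 2 orders within the block = 2·720 = 1440.
Probability = 1440/5040 = 2/7.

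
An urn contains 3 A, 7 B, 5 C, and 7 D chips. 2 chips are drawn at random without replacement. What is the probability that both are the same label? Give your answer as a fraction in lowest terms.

There are C(22,2) = 231 ways to draw 2 chips.
All same label: C(3,2) + C(7,2) + C(5,2) + C(7,2) = 3 + 21 + 10 + 21 = 55.
Probability = 55/231 = 5/21.

5/21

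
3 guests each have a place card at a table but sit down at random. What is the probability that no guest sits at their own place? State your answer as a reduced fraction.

1/3

There are 3! = 6 seatings.
By inclusion-exclusion, seatings with no fixed points: C(3,0)·3! − C(3,1)·2! + C(3,2)·1! − C(3,3)·0! = 2.
Probability = 2/6 = 1/3.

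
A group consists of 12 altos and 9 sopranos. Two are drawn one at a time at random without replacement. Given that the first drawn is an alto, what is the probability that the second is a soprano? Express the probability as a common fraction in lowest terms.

After removing one alto, 20 remain: 11 altos and 9 sopranos.
So the probability the next is a soprano is 9/20.

9/20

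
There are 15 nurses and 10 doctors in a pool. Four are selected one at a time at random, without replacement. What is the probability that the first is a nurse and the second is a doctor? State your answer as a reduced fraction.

1/4

Multiply the conditional probabilities at each draw: 15/25 · 10/24 = 150/600 = 1/4.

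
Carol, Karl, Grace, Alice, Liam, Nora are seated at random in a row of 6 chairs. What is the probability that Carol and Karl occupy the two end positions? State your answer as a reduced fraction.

There are 6! = 720 arrangements.
Place Carol and Karl at the ends in 2 ways, arrange the remaining 4 in 4! = 24 ways: 2·24 = 48.
Probability = 48/720 = 1/15.

1/15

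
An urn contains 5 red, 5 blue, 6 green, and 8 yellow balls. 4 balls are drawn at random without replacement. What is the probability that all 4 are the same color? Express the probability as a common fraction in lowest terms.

There are C(24,4) = 10626 ways to draw 4 balls.
All same color: C(5,4) + C(5,4) + C(6,4) + C(8,4) = 5 + 5 + 15 + 70 = 95.
Probability = 95/10626.

95/10626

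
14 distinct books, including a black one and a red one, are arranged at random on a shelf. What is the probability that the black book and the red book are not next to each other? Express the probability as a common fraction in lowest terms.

6/7

There are 14! = 87178291200 arrangements.
Arrangements with the black book and the red book adjacent: 2·13! = 12454041600.
So not adjacent: 87178291200 − 12454041600 = 74724249600, probability 74724249600/87178291200 = 6/7.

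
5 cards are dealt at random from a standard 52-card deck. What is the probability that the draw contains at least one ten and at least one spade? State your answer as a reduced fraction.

229297/866320

There are C(52,5) = 2598960 possible draws.
By inclusion-exclusion on the complements, draws missing all tens or all spades: C(48,5) + C(39,5) − C(36,5) = 1712304 + 575757 − 376992 = 1911069.
So draws with at least one of each: 2598960 − 1911069 = 687891, probability 687891/2598960 = 229297/866320.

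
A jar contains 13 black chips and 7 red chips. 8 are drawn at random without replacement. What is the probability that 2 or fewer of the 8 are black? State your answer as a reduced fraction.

43/9690

Total selections: C(20,8) = 125970.
Favorable selections (2 or fewer black): C(13,1)·C(7,7) + C(13,2)·C(7,6) = 13 + 546 = 559.
Probability = 559/125970 = 43/9690.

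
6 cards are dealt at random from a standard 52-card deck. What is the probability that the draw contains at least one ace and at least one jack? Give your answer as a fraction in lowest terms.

There are C(52,6) = 20358520 possible draws.
By inclusion-exclusion on the complements, draws missing all aces or all jacks: C(48,6) + C(48,6) − C(44,6) = 12271512 + 12271512 − 7059052 = 17483972.
So draws with at least one of each: 20358520 − 17483972 = 2874548, probability 2874548/20358520 = 718637/5089630.

718637/5089630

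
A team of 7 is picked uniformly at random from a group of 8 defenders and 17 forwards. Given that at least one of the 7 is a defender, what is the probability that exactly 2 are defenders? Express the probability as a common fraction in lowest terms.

Work in counts. Selections with at least one defender: C(25,7) − C(17,7) = 480700 − 19448 = 461252.
Of those, selections where exactly 2 are defenders: C(8,2)·C(17,5) = 28·6188 = 173264.
Conditional probability = 173264/461252 = 43316/115313.

43316/115313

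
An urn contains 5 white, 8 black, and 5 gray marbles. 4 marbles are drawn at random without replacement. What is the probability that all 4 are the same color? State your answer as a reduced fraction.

4/153

There are C(18,4) = 3060 ways to draw 4 marbles.
All same color: C(5,4) + C(8,4) + C(5,4) = 5 + 70 + 5 = 80.
Probability = 80/3060 = 4/153.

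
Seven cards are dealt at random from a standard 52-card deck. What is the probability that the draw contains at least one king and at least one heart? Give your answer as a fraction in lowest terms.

There are C(52,7) = 133784560 possible draws.
By inclusion-exclusion on the complements, draws missing all kings or all hearts: C(48,7) + C(39,7) − C(36,7) = 73629072 + 15380937 − 8347680 = 80662329.
So draws with at least one of each: 133784560 − 80662329 = 53122231, probability 53122231/133784560.

53122231/133784560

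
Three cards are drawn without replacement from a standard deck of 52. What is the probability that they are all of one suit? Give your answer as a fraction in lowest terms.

22/425

There are C(52,3) = 22100 possible 3-card hands.
Hands of one suit: 4 suits × C(13,3) = 4·286 = 1144.
Probability = 1144/22100 = 22/425.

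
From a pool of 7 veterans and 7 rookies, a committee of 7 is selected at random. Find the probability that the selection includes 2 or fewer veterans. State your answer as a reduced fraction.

Total selections: C(14,7) = 3432.
Favorable selections (2 or fewer veterans): C(7,0)·C(7,7) + C(7,1)·C(7,6) + C(7,2)·C(7,5) = 1 + 49 + 441 = 491.
Probability = 491/3432.

491/3432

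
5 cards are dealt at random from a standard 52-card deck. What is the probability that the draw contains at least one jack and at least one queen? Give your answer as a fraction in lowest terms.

6509/64974

There are C(52,5) = 2598960 possible draws.
By inclusion-exclusion on the complements, draws missing all jacks or all queens: C(48,5) + C(48,5) − C(44,5) = 1712304 + 1712304 − 1086008 = 2338600.
So draws with at least one of each: 2598960 − 2338600 = 260360, probability 260360/2598960 = 6509/64974.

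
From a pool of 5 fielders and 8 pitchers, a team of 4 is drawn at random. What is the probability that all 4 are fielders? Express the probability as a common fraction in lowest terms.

There are C(13,4) = 715 possible selections.
Selections with all fielders: C(5,4) = 5.
Probability = 5/715 = 1/143.

1/143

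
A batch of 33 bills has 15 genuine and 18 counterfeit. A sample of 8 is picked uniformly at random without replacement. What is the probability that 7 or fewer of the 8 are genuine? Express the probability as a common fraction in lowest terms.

10783/10788

There are C(33,8) = 13884156 ways to choose the 8.
The complement is exactly 8 genuine: C(15,8)·C(18,0) = 6435.
Probability = 1 − 6435/13884156 = 13877721/13884156 = 10783/10788.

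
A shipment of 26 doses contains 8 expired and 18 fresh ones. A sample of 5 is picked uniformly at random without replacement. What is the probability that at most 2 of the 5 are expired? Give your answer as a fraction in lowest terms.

Total selections: C(26,5) = 65780.
Favorable selections (at most 2 expired): C(8,0)·C(18,5) + C(8,1)·C(18,4) + C(8,2)·C(18,3) = 8568 + 24480 + 22848 = 55896.
Probability = 55896/65780 = 13974/16445.

13974/16445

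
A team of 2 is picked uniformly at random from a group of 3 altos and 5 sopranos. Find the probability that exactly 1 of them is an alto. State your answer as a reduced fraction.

The sample space is all 2-subsets of the 8: C(8,2) = 28.
Selections with exactly 1 alto: choose 1 of the 3 altos and 1 of the 5 sopranos, C(3,1)·C(5,1) = 3·5 = 15.
Probability = 15/28.

15/28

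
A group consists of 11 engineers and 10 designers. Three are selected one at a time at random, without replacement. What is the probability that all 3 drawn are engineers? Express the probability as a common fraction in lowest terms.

Multiply the conditional probabilities at each draw: 11/21 · 10/20 · 9/19 = 990/7980 = 33/266.

33/266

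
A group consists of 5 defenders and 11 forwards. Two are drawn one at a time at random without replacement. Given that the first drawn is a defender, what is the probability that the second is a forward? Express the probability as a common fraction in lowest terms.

11/15

After removing one defender, 15 remain: 4 defenders and 11 forwards.
So the probability the next is a forward is 11/15.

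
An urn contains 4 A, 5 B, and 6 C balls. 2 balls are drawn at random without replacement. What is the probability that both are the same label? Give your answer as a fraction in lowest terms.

There are C(15,2) = 105 ways to draw 2 balls.
All same label: C(4,2) + C(5,2) + C(6,2) = 6 + 10 + 15 = 31.
Probability = 31/105.

31/105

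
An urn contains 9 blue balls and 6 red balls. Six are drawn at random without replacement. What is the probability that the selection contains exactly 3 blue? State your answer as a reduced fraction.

There are C(15,6) = 5005 ways to choose 6 from 15.
Selections with exactly 3 blue: choose 3 of the 9 blue and 3 of the 6 red, C(9,3)·C(6,3) = 84·20 = 1680.
Probability = 1680/5005 = 48/143.

48/143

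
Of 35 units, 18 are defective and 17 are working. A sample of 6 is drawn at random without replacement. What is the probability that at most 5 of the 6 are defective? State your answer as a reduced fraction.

Total selections: C(35,6) = 1623160.
The complement is exactly 6 defective: C(18,6)·C(17,0) = 18564.
Probability = 1 − 18564/1623160 = 1604596/1623160 = 3371/3410.

3371/3410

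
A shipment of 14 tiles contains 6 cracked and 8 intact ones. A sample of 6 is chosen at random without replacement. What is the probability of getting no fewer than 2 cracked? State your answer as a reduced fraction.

29/33

There are C(14,6) = 3003 ways to choose the 6.
Count the complement (fewer than 2 cracked): C(6,0)·C(8,6) + C(6,1)·C(8,5) = 28 + 336 = 364.
Probability = 1 − 364/3003 = 2639/3003 = 29/33.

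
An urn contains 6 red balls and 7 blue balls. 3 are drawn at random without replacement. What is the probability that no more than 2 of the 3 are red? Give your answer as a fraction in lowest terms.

133/143

Total selections: C(13,3) = 286.
Favorable selections (no more than 2 red): C(6,0)·C(7,3) + C(6,1)·C(7,2) + C(6,2)·C(7,1) = 35 + 126 + 105 = 266.
Probability = 266/286 = 133/143.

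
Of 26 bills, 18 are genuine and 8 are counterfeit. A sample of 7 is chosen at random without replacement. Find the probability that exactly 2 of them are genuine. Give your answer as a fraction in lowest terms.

1071/82225

There are C(26,7) = 657800 ways to choose 7 from 26.
Selections with exactly 2 genuine: choose 2 of the 18 genuine and 5 of the 8 counterfeit, C(18,2)·C(8,5) = 153·56 = 8568.
Probability = 8568/657800 = 1071/82225.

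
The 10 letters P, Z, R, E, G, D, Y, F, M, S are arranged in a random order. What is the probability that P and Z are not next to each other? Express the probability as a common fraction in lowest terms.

There are 10! = 3628800 arrangements.
Arrangements with P and Z adjacent: 2·9! = 725760.
So not adjacent: 3628800 − 725760 = 2903040, probability 2903040/3628800 = 4/5.

4/5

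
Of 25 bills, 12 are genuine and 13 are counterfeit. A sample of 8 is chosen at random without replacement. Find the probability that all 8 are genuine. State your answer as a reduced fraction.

1/2185

There are C(25,8) = 1081575 possible selections.
Selections with all genuine: C(12,8) = 495.
Probability = 495/1081575 = 1/2185.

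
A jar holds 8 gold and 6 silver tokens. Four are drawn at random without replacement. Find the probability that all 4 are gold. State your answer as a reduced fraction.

There are C(14,4) = 1001 possible selections.
Selections with all gold: C(8,4) = 70.
Probability = 70/1001 = 10/143.

10/143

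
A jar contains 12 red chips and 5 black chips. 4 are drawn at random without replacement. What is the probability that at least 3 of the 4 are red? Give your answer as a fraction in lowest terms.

Total selections: C(17,4) = 2380.
Favorable selections (at least 3 red): C(12,3)·C(5,1) + C(12,4)·C(5,0) = 1100 + 495 = 1595.
Probability = 1595/2380 = 319/476.

319/476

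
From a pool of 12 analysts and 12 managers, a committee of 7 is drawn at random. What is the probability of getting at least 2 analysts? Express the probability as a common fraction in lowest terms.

Total selections: C(24,7) = 346104.
Count the complement (fewer than 2 analysts): C(12,0)·C(12,7) + C(12,1)·C(12,6) = 792 + 11088 = 11880.
Probability = 1 − 11880/346104 = 334224/346104 = 422/437.

422/437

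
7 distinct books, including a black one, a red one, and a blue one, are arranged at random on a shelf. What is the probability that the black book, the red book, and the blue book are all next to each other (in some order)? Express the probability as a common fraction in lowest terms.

There are 7! = 5040 arrangements.
Treat the three as one block: 5! placements × 3! orders within the block = 120·6 = 720.
Probability = 720/5040 = 1/7.

1/7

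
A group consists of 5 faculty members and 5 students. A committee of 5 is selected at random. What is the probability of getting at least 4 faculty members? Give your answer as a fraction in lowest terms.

13/126

There are C(10,5) = 252 ways to choose the 5.
Favorable selections (at least 4 faculty members): C(5,4)·C(5,1) + C(5,5)·C(5,0) = 25 + 1 = 26.
Probability = 26/252 = 13/126.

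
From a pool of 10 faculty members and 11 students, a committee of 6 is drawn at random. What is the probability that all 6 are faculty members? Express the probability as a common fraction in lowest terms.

5/1292

There are C(21,6) = 54264 possible selections.
Selections with all faculty members: C(10,6) = 210.
Probability = 210/54264 = 5/1292.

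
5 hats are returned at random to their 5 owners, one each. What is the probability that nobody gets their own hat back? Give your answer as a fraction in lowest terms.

There are 5! = 120 assignments.
By inclusion-exclusion, assignments with no fixed points: C(5,0)·5! − C(5,1)·4! + C(5,2)·3! − C(5,3)·2! + C(5,4)·1! − C(5,5)·0! = 44.
Probability = 44/120 = 11/30.

11/30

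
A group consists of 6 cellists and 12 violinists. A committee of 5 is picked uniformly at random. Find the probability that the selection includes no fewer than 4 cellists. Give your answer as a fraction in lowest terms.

31/1428

There are C(18,5) = 8568 ways to choose the 5.
Favorable selections (no fewer than 4 cellists): C(6,4)·C(12,1) + C(6,5)·C(12,0) = 180 + 6 = 186.
Probability = 186/8568 = 31/1428.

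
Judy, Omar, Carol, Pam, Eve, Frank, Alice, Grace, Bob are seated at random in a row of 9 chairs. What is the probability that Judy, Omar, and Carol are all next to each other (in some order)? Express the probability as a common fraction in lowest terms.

1/12

There are 9! = 362880 arrangements.
Treat the three as one block: 7! placements × 3! orders within the block = 5040·6 = 30240.
Probability = 30240/362880 = 1/12.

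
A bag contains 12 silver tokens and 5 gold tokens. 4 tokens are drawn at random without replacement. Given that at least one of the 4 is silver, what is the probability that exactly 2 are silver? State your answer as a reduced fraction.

Work in counts. Selections with at least one silver: C(17,4) − C(5,4) = 2380 − 5 = 2375.
Of those, selections where exactly 2 are silver: C(12,2)·C(5,2) = 66·10 = 660.
Conditional probability = 660/2375 = 132/475.

132/475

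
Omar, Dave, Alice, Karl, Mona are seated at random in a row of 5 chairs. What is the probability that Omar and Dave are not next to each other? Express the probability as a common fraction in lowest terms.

3/5

There are 5! = 120 arrangements.
Arrangements with Omar and Dave adjacent: 2·4! = 48.
So not adjacent: 120 − 48 = 72, probability 72/120 = 3/5.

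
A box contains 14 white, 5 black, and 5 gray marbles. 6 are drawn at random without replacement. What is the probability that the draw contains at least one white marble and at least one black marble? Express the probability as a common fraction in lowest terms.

There are C(24,6) = 134596 possible draws.
By inclusion-exclusion on the complements, draws missing all white or all black: C(10,6) + C(19,6) − C(5,6) = 210 + 27132 − 0 = 27342.
So draws with at least one of each: 134596 − 27342 = 107254, probability 107254/134596 = 7661/9614.

7661/9614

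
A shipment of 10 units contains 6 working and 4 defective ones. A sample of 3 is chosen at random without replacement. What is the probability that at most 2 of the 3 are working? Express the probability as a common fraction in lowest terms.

5/6

Total selections: C(10,3) = 120.
The complement is exactly 3 working: C(6,3)·C(4,0) = 20.
Probability = 1 − 20/120 = 100/120 = 5/6.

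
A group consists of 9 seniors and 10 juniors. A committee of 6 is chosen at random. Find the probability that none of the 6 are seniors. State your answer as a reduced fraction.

5/646

There are C(19,6) = 27132 possible selections.
Selections with no seniors (all juniors): C(10,6) = 210.
Probability = 210/27132 = 5/646.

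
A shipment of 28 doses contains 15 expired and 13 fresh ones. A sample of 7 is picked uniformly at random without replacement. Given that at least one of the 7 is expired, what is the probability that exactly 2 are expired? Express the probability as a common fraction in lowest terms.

315/2756

Work in counts. Selections with at least one expired: C(28,7) − C(13,7) = 1184040 − 1716 = 1182324.
Of those, selections where exactly 2 are expired: C(15,2)·C(13,5) = 105·1287 = 135135.
Conditional probability = 135135/1182324 = 315/2756.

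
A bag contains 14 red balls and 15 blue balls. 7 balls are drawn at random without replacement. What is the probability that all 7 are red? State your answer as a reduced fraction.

There are C(29,7) = 1560780 possible selections.
Selections with all red: C(14,7) = 3432.
Probability = 3432/1560780 = 22/10005.

22/10005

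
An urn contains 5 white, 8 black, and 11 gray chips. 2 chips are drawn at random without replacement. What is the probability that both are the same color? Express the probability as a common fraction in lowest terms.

31/92

There are C(24,2) = 276 ways to draw 2 chips.
All same color: C(5,2) + C(8,2) + C(11,2) = 10 + 28 + 55 = 93.
Probability = 93/276 = 31/92.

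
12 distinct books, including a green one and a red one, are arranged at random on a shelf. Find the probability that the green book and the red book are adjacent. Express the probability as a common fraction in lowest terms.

1/6

There are 12! = 479001600 arrangements.
Treat the green book and the red book as a block: 11! arrangements of the blocks × 2 orders within the block = 2·39916800 = 79833600.
Probability = 79833600/479001600 = 1/6.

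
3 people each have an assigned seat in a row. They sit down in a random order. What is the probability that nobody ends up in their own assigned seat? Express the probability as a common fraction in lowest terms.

There are 3! = 6 seatings.
By inclusion-exclusion, seatings with no fixed points: C(3,0)·3! − C(3,1)·2! + C(3,2)·1! − C(3,3)·0! = 2.
Probability = 2/6 = 1/3.

1/3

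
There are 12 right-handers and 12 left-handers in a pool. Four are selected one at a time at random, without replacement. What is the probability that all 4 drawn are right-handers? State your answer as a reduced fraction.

15/322

Multiply the conditional probabilities at each draw: 12/24 · 11/23 · 10/22 · 9/21 = 11880/255024 = 15/322.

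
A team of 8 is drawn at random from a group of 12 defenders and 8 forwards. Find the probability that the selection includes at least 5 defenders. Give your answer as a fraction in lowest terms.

Total selections: C(20,8) = 125970.
Favorable selections (at least 5 defenders): C(12,5)·C(8,3) + C(12,6)·C(8,2) + C(12,7)·C(8,1) + C(12,8)·C(8,0) = 44352 + 25872 + 6336 + 495 = 77055.
Probability = 77055/125970 = 5137/8398.

5137/8398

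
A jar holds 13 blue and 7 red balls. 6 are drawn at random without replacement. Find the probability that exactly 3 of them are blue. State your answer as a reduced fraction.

There are C(20,6) = 38760 ways to choose 6 from 20.
Selections with exactly 3 blue: choose 3 of the 13 blue and 3 of the 7 red, C(13,3)·C(7,3) = 286·35 = 10010.
Probability = 10010/38760 = 1001/3876.

1001/3876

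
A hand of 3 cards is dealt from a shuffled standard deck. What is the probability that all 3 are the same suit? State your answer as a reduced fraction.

22/425

There are C(52,3) = 22100 possible 3-card hands.
Hands of one suit: 4 suits × C(13,3) = 4·286 = 1144.
Probability = 1144/22100 = 22/425.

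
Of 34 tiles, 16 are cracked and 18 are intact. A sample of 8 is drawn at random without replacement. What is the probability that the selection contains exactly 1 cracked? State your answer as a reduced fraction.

The sample space is all 8-subsets of the 34: C(34,8) = 18156204.
Selections with exactly 1 cracked: choose 1 of the 16 cracked and 7 of the 18 intact, C(16,1)·C(18,7) = 16·31824 = 509184.
Probability = 509184/18156204 = 832/29667.

832/29667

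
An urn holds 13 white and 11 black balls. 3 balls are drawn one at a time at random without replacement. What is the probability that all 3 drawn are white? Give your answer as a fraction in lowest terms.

13/92

Multiply the conditional probabilities at each draw: 13/24 · 12/23 · 11/22 = 1716/12144 = 13/92.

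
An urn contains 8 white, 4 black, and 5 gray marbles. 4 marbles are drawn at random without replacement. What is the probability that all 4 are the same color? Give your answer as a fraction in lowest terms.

There are C(17,4) = 2380 ways to draw 4 marbles.
All same color: C(8,4) + C(4,4) + C(5,4) = 70 + 1 + 5 = 76.
Probability = 76/2380 = 19/595.

19/595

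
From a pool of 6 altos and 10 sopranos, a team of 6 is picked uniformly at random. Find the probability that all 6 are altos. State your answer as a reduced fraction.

There are C(16,6) = 8008 possible selections.
Selections with all altos: C(6,6) = 1.
Probability = 1/8008.

1/8008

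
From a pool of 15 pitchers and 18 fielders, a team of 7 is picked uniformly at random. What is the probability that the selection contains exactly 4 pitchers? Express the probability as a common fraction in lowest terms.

There are C(33,7) = 4272048 ways to choose 7 from 33.
Selections with exactly 4 pitchers: choose 4 of the 15 pitchers and 3 of the 18 fielders, C(15,4)·C(18,3) = 1365·816 = 1113840.
Probability = 1113840/4272048 = 7735/29667.

7735/29667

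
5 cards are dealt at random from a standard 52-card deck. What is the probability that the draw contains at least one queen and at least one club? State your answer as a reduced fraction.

There are C(52,5) = 2598960 possible draws.
By inclusion-exclusion on the complements, draws missing all queens or all clubs: C(48,5) + C(39,5) − C(36,5) = 1712304 + 575757 − 376992 = 1911069.
So draws with at least one of each: 2598960 − 1911069 = 687891, probability 687891/2598960 = 229297/866320.

229297/866320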